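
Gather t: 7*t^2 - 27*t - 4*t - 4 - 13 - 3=7*t^2 - 31*t - 20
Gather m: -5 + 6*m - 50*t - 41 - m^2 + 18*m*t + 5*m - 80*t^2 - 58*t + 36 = -m^2 + m*(18*t + 11) - 80*t^2 - 108*t - 10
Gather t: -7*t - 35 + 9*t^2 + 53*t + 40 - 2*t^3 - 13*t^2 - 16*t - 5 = -2*t^3 - 4*t^2 + 30*t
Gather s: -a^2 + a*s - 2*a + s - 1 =-a^2 - 2*a + s*(a + 1) - 1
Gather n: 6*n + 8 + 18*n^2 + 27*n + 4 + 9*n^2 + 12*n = 27*n^2 + 45*n + 12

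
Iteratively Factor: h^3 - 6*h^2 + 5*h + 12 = (h - 3)*(h^2 - 3*h - 4) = (h - 4)*(h - 3)*(h + 1)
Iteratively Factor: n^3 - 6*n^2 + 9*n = (n)*(n^2 - 6*n + 9) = n*(n - 3)*(n - 3)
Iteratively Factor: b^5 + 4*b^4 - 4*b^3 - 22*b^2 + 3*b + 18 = (b + 3)*(b^4 + b^3 - 7*b^2 - b + 6) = (b + 1)*(b + 3)*(b^3 - 7*b + 6) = (b - 1)*(b + 1)*(b + 3)*(b^2 + b - 6) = (b - 2)*(b - 1)*(b + 1)*(b + 3)*(b + 3)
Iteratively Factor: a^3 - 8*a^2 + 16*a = (a - 4)*(a^2 - 4*a) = (a - 4)^2*(a)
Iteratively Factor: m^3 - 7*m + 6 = (m - 1)*(m^2 + m - 6) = (m - 2)*(m - 1)*(m + 3)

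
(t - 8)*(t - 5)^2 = t^3 - 18*t^2 + 105*t - 200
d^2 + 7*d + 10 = (d + 2)*(d + 5)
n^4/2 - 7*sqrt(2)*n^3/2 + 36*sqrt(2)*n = n*(n/2 + sqrt(2))*(n - 6*sqrt(2))*(n - 3*sqrt(2))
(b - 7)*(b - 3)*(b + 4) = b^3 - 6*b^2 - 19*b + 84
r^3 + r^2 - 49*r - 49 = (r - 7)*(r + 1)*(r + 7)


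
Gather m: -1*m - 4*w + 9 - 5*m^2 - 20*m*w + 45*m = -5*m^2 + m*(44 - 20*w) - 4*w + 9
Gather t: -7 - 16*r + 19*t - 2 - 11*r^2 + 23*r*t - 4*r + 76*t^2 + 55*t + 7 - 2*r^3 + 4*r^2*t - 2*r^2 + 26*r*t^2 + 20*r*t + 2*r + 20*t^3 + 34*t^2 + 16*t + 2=-2*r^3 - 13*r^2 - 18*r + 20*t^3 + t^2*(26*r + 110) + t*(4*r^2 + 43*r + 90)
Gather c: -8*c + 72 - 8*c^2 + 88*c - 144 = -8*c^2 + 80*c - 72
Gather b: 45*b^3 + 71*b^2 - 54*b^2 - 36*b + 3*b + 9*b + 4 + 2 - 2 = 45*b^3 + 17*b^2 - 24*b + 4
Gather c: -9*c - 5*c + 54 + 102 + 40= 196 - 14*c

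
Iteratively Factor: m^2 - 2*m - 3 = (m + 1)*(m - 3)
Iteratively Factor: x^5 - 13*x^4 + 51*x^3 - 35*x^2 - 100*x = (x - 5)*(x^4 - 8*x^3 + 11*x^2 + 20*x) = x*(x - 5)*(x^3 - 8*x^2 + 11*x + 20) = x*(x - 5)^2*(x^2 - 3*x - 4) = x*(x - 5)^2*(x - 4)*(x + 1)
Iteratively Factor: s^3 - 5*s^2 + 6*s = (s - 3)*(s^2 - 2*s) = s*(s - 3)*(s - 2)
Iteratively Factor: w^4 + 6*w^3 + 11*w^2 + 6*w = (w + 2)*(w^3 + 4*w^2 + 3*w) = (w + 1)*(w + 2)*(w^2 + 3*w) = (w + 1)*(w + 2)*(w + 3)*(w)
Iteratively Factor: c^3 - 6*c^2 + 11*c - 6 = (c - 3)*(c^2 - 3*c + 2) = (c - 3)*(c - 1)*(c - 2)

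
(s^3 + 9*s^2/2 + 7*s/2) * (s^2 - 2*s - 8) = s^5 + 5*s^4/2 - 27*s^3/2 - 43*s^2 - 28*s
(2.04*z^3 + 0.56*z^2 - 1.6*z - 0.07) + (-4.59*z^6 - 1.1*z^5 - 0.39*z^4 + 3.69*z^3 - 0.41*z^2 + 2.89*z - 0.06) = -4.59*z^6 - 1.1*z^5 - 0.39*z^4 + 5.73*z^3 + 0.15*z^2 + 1.29*z - 0.13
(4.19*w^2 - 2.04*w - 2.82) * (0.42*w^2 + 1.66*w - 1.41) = 1.7598*w^4 + 6.0986*w^3 - 10.4787*w^2 - 1.8048*w + 3.9762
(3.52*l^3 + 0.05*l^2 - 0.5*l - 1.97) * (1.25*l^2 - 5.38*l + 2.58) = 4.4*l^5 - 18.8751*l^4 + 8.1876*l^3 + 0.3565*l^2 + 9.3086*l - 5.0826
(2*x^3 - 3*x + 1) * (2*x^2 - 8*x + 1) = 4*x^5 - 16*x^4 - 4*x^3 + 26*x^2 - 11*x + 1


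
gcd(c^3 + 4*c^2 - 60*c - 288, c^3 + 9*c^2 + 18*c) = c + 6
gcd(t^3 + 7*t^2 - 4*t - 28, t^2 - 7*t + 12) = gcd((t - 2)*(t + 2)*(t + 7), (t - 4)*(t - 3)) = 1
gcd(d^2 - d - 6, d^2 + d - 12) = d - 3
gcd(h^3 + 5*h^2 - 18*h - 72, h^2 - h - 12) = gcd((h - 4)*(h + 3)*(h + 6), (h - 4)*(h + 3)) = h^2 - h - 12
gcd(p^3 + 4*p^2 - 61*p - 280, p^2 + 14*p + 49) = p + 7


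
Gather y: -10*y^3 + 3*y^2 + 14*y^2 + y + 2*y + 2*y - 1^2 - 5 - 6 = -10*y^3 + 17*y^2 + 5*y - 12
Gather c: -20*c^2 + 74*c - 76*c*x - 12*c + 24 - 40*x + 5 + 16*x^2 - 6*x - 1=-20*c^2 + c*(62 - 76*x) + 16*x^2 - 46*x + 28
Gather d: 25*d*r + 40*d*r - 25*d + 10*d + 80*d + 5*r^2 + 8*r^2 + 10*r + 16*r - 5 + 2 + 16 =d*(65*r + 65) + 13*r^2 + 26*r + 13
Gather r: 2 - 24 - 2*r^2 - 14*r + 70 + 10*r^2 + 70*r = 8*r^2 + 56*r + 48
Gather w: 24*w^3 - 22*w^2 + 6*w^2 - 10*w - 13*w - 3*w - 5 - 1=24*w^3 - 16*w^2 - 26*w - 6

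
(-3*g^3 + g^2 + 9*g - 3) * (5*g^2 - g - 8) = -15*g^5 + 8*g^4 + 68*g^3 - 32*g^2 - 69*g + 24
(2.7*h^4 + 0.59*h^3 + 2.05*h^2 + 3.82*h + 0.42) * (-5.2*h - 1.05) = -14.04*h^5 - 5.903*h^4 - 11.2795*h^3 - 22.0165*h^2 - 6.195*h - 0.441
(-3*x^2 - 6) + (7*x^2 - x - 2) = 4*x^2 - x - 8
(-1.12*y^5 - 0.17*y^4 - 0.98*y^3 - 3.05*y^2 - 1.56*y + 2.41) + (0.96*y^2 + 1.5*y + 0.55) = -1.12*y^5 - 0.17*y^4 - 0.98*y^3 - 2.09*y^2 - 0.0600000000000001*y + 2.96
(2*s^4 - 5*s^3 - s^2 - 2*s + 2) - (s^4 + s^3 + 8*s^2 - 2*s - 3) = s^4 - 6*s^3 - 9*s^2 + 5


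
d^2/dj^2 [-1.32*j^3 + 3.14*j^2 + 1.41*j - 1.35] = 6.28 - 7.92*j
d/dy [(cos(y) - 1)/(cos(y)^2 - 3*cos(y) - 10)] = (cos(y)^2 - 2*cos(y) + 13)*sin(y)/(sin(y)^2 + 3*cos(y) + 9)^2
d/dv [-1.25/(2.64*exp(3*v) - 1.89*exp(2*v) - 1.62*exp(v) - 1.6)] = (9.9*exp(2*v) - 4.725*exp(v) - 2.025)*exp(v)/(-2.64*exp(3*v) + 1.89*exp(2*v) + 1.62*exp(v) + 1.6)^2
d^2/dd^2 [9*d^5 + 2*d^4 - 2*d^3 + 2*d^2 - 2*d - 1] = 180*d^3 + 24*d^2 - 12*d + 4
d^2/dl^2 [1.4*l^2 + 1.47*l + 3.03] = 2.80000000000000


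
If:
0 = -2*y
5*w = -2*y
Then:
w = 0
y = 0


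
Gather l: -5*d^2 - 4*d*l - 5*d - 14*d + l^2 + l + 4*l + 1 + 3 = -5*d^2 - 19*d + l^2 + l*(5 - 4*d) + 4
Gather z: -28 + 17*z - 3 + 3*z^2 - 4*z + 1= 3*z^2 + 13*z - 30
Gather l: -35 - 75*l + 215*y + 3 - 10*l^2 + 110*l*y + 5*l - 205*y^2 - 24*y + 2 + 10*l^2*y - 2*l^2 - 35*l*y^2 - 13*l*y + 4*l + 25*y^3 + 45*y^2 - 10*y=l^2*(10*y - 12) + l*(-35*y^2 + 97*y - 66) + 25*y^3 - 160*y^2 + 181*y - 30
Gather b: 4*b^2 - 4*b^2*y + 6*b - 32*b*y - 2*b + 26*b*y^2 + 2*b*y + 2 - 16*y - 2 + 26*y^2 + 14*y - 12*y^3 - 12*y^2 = b^2*(4 - 4*y) + b*(26*y^2 - 30*y + 4) - 12*y^3 + 14*y^2 - 2*y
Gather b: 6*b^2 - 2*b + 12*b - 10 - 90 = 6*b^2 + 10*b - 100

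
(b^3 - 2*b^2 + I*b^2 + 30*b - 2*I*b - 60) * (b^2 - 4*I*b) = b^5 - 2*b^4 - 3*I*b^4 + 34*b^3 + 6*I*b^3 - 68*b^2 - 120*I*b^2 + 240*I*b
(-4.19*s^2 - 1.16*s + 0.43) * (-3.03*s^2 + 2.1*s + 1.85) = 12.6957*s^4 - 5.2842*s^3 - 11.4904*s^2 - 1.243*s + 0.7955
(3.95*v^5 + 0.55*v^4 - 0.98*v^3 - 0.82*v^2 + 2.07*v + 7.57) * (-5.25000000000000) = -20.7375*v^5 - 2.8875*v^4 + 5.145*v^3 + 4.305*v^2 - 10.8675*v - 39.7425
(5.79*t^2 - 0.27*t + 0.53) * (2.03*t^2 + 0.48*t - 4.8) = 11.7537*t^4 + 2.2311*t^3 - 26.8457*t^2 + 1.5504*t - 2.544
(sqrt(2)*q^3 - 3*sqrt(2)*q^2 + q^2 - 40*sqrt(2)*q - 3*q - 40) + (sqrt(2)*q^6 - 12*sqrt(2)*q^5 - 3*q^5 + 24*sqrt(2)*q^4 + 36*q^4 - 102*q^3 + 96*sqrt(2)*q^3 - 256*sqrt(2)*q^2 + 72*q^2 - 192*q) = sqrt(2)*q^6 - 12*sqrt(2)*q^5 - 3*q^5 + 24*sqrt(2)*q^4 + 36*q^4 - 102*q^3 + 97*sqrt(2)*q^3 - 259*sqrt(2)*q^2 + 73*q^2 - 195*q - 40*sqrt(2)*q - 40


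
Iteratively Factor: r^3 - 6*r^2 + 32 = (r + 2)*(r^2 - 8*r + 16) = (r - 4)*(r + 2)*(r - 4)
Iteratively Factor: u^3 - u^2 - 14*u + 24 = (u + 4)*(u^2 - 5*u + 6) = (u - 3)*(u + 4)*(u - 2)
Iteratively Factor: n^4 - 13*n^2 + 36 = (n + 3)*(n^3 - 3*n^2 - 4*n + 12) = (n - 3)*(n + 3)*(n^2 - 4) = (n - 3)*(n - 2)*(n + 3)*(n + 2)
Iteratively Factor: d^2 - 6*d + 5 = (d - 5)*(d - 1)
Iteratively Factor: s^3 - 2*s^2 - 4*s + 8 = (s + 2)*(s^2 - 4*s + 4) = (s - 2)*(s + 2)*(s - 2)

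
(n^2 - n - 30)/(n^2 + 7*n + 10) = (n - 6)/(n + 2)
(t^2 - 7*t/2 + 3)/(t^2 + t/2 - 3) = (t - 2)/(t + 2)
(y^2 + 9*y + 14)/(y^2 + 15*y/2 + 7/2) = 2*(y + 2)/(2*y + 1)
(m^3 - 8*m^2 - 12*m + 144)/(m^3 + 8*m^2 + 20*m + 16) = (m^2 - 12*m + 36)/(m^2 + 4*m + 4)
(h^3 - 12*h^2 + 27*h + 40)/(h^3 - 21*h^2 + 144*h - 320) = (h + 1)/(h - 8)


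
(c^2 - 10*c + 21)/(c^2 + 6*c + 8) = (c^2 - 10*c + 21)/(c^2 + 6*c + 8)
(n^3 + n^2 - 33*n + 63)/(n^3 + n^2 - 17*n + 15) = (n^2 + 4*n - 21)/(n^2 + 4*n - 5)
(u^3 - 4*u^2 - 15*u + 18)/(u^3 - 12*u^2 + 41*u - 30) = (u + 3)/(u - 5)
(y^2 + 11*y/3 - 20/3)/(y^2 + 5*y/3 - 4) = (y + 5)/(y + 3)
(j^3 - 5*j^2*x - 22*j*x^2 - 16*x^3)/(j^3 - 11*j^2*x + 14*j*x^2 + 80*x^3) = (-j - x)/(-j + 5*x)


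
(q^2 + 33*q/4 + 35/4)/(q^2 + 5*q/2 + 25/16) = 4*(q + 7)/(4*q + 5)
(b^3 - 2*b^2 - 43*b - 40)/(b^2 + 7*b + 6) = (b^2 - 3*b - 40)/(b + 6)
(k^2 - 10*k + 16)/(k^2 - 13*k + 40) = (k - 2)/(k - 5)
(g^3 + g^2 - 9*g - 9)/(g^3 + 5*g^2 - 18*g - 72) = (g^2 - 2*g - 3)/(g^2 + 2*g - 24)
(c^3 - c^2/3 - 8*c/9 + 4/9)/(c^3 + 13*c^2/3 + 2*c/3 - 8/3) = (c - 2/3)/(c + 4)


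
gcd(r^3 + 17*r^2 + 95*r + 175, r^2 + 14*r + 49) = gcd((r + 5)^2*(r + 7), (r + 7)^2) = r + 7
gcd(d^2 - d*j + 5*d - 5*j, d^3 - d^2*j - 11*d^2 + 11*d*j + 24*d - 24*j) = d - j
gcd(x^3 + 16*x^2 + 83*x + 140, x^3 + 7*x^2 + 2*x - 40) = x^2 + 9*x + 20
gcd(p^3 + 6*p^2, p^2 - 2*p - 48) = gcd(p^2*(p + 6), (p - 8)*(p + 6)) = p + 6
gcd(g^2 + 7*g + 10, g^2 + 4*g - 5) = g + 5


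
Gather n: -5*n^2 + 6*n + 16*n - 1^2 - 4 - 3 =-5*n^2 + 22*n - 8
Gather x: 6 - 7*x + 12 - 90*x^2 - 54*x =-90*x^2 - 61*x + 18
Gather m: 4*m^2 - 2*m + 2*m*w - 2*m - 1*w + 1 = 4*m^2 + m*(2*w - 4) - w + 1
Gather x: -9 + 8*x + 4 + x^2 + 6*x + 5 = x^2 + 14*x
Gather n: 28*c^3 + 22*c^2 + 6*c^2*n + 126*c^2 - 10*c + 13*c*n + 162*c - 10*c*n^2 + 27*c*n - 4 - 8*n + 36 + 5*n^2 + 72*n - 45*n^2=28*c^3 + 148*c^2 + 152*c + n^2*(-10*c - 40) + n*(6*c^2 + 40*c + 64) + 32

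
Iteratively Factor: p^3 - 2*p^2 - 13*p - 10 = (p + 2)*(p^2 - 4*p - 5) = (p + 1)*(p + 2)*(p - 5)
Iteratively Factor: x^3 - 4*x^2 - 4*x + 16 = (x + 2)*(x^2 - 6*x + 8) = (x - 4)*(x + 2)*(x - 2)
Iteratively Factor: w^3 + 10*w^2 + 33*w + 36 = (w + 4)*(w^2 + 6*w + 9) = (w + 3)*(w + 4)*(w + 3)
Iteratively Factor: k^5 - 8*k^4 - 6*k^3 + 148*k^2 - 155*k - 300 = (k + 1)*(k^4 - 9*k^3 + 3*k^2 + 145*k - 300) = (k - 3)*(k + 1)*(k^3 - 6*k^2 - 15*k + 100) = (k - 5)*(k - 3)*(k + 1)*(k^2 - k - 20) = (k - 5)^2*(k - 3)*(k + 1)*(k + 4)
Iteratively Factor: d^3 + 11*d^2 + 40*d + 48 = (d + 4)*(d^2 + 7*d + 12) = (d + 4)^2*(d + 3)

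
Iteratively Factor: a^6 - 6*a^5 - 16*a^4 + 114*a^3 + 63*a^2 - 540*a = (a)*(a^5 - 6*a^4 - 16*a^3 + 114*a^2 + 63*a - 540) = a*(a - 3)*(a^4 - 3*a^3 - 25*a^2 + 39*a + 180) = a*(a - 4)*(a - 3)*(a^3 + a^2 - 21*a - 45) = a*(a - 5)*(a - 4)*(a - 3)*(a^2 + 6*a + 9) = a*(a - 5)*(a - 4)*(a - 3)*(a + 3)*(a + 3)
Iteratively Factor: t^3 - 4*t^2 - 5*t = (t + 1)*(t^2 - 5*t) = t*(t + 1)*(t - 5)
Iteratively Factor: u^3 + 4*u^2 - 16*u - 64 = (u + 4)*(u^2 - 16) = (u - 4)*(u + 4)*(u + 4)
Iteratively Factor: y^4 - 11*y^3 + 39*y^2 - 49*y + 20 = (y - 4)*(y^3 - 7*y^2 + 11*y - 5) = (y - 4)*(y - 1)*(y^2 - 6*y + 5) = (y - 5)*(y - 4)*(y - 1)*(y - 1)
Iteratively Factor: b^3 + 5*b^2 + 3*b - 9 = (b + 3)*(b^2 + 2*b - 3) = (b - 1)*(b + 3)*(b + 3)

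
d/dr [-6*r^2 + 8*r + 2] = 8 - 12*r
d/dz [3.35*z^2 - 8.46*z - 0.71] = 6.7*z - 8.46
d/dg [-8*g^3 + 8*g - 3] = 8 - 24*g^2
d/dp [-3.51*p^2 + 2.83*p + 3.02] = 2.83 - 7.02*p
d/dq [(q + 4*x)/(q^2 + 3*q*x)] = (q*(q + 3*x) - (q + 4*x)*(2*q + 3*x))/(q^2*(q + 3*x)^2)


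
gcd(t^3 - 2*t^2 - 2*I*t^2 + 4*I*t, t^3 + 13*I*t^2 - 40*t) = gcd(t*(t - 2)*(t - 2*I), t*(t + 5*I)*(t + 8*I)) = t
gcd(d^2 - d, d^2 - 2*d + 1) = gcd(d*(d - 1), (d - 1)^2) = d - 1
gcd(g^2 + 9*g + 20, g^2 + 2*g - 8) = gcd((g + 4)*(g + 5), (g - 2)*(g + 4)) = g + 4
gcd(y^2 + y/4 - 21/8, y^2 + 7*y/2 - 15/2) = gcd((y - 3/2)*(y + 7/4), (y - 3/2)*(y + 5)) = y - 3/2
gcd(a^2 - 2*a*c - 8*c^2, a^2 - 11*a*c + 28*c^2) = a - 4*c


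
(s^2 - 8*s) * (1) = s^2 - 8*s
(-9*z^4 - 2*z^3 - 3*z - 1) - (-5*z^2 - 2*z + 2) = -9*z^4 - 2*z^3 + 5*z^2 - z - 3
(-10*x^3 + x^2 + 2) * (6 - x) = 10*x^4 - 61*x^3 + 6*x^2 - 2*x + 12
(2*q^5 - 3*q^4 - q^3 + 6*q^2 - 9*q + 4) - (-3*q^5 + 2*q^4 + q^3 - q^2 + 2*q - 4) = 5*q^5 - 5*q^4 - 2*q^3 + 7*q^2 - 11*q + 8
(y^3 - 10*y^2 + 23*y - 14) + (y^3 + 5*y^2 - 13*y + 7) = 2*y^3 - 5*y^2 + 10*y - 7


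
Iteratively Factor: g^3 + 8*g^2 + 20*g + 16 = (g + 2)*(g^2 + 6*g + 8) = (g + 2)*(g + 4)*(g + 2)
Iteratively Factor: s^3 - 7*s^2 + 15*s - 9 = (s - 1)*(s^2 - 6*s + 9) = (s - 3)*(s - 1)*(s - 3)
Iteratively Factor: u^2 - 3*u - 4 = (u - 4)*(u + 1)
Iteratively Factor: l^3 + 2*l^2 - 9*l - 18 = (l - 3)*(l^2 + 5*l + 6) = (l - 3)*(l + 3)*(l + 2)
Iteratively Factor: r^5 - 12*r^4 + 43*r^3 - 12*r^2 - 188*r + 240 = (r - 5)*(r^4 - 7*r^3 + 8*r^2 + 28*r - 48) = (r - 5)*(r - 3)*(r^3 - 4*r^2 - 4*r + 16) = (r - 5)*(r - 3)*(r - 2)*(r^2 - 2*r - 8) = (r - 5)*(r - 3)*(r - 2)*(r + 2)*(r - 4)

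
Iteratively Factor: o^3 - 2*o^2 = (o)*(o^2 - 2*o) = o*(o - 2)*(o)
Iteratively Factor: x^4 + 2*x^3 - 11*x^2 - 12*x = (x + 4)*(x^3 - 2*x^2 - 3*x) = (x + 1)*(x + 4)*(x^2 - 3*x) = x*(x + 1)*(x + 4)*(x - 3)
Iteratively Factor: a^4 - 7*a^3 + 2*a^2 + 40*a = (a - 5)*(a^3 - 2*a^2 - 8*a) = (a - 5)*(a - 4)*(a^2 + 2*a) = (a - 5)*(a - 4)*(a + 2)*(a)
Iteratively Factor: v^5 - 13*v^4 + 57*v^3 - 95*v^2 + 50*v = (v - 5)*(v^4 - 8*v^3 + 17*v^2 - 10*v) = (v - 5)*(v - 1)*(v^3 - 7*v^2 + 10*v) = v*(v - 5)*(v - 1)*(v^2 - 7*v + 10) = v*(v - 5)*(v - 2)*(v - 1)*(v - 5)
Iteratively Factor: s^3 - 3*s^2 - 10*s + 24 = (s - 4)*(s^2 + s - 6) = (s - 4)*(s + 3)*(s - 2)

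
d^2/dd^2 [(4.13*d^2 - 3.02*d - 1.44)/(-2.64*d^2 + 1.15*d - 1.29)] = (-2.8421709430404e-14*d^4 + 17.019024*d^3 + 144.608112*d^2 - 87.940512*d - 10.784454)/(18.399744*d^6 - 24.04512*d^5 + 37.446552*d^4 - 25.019515*d^3 + 18.297747*d^2 - 5.741145*d + 2.146689)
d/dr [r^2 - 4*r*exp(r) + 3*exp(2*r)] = -4*r*exp(r) + 2*r + 6*exp(2*r) - 4*exp(r)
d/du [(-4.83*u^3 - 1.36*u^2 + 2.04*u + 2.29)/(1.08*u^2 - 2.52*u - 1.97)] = (-5.2164*u^4 + 24.3432*u^3 + 29.7693*u^2 + 0.412*u + 1.752)/(1.1664*u^4 - 5.4432*u^3 + 2.0952*u^2 + 9.9288*u + 3.8809)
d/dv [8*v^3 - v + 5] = 24*v^2 - 1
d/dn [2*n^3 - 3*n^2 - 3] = 6*n*(n - 1)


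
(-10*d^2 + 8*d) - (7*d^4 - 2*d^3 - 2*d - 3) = -7*d^4 + 2*d^3 - 10*d^2 + 10*d + 3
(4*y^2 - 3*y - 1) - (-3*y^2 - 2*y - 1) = 7*y^2 - y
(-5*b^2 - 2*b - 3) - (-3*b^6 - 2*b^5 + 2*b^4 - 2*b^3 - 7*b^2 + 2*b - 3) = 3*b^6 + 2*b^5 - 2*b^4 + 2*b^3 + 2*b^2 - 4*b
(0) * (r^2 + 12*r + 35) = 0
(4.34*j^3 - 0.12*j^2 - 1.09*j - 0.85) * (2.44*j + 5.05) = 10.5896*j^4 + 21.6242*j^3 - 3.2656*j^2 - 7.5785*j - 4.2925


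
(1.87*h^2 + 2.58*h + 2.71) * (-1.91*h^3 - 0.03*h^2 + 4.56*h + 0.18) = -3.5717*h^5 - 4.9839*h^4 + 3.2737*h^3 + 12.0201*h^2 + 12.822*h + 0.4878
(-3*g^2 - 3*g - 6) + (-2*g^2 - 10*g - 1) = -5*g^2 - 13*g - 7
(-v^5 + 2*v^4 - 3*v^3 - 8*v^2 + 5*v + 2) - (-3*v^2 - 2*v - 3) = -v^5 + 2*v^4 - 3*v^3 - 5*v^2 + 7*v + 5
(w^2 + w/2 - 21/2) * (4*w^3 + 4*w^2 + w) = 4*w^5 + 6*w^4 - 39*w^3 - 83*w^2/2 - 21*w/2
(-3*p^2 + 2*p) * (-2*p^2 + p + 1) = 6*p^4 - 7*p^3 - p^2 + 2*p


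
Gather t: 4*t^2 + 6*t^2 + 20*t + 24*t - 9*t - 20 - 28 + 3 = 10*t^2 + 35*t - 45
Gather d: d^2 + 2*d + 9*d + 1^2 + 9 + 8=d^2 + 11*d + 18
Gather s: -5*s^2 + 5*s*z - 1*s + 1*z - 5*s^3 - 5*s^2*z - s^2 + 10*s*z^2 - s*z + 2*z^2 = -5*s^3 + s^2*(-5*z - 6) + s*(10*z^2 + 4*z - 1) + 2*z^2 + z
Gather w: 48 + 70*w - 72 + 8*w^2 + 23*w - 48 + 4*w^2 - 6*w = 12*w^2 + 87*w - 72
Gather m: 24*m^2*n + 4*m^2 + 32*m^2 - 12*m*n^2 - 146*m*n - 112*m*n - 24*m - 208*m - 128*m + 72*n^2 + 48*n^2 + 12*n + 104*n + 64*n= m^2*(24*n + 36) + m*(-12*n^2 - 258*n - 360) + 120*n^2 + 180*n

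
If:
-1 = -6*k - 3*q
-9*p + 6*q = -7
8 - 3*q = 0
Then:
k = -7/6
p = 23/9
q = 8/3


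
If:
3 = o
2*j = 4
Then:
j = 2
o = 3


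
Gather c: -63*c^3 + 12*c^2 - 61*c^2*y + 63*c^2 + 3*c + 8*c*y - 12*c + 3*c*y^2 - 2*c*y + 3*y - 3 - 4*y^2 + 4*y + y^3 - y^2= -63*c^3 + c^2*(75 - 61*y) + c*(3*y^2 + 6*y - 9) + y^3 - 5*y^2 + 7*y - 3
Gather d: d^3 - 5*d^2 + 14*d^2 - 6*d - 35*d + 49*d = d^3 + 9*d^2 + 8*d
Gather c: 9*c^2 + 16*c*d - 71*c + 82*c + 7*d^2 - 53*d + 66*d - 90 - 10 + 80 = 9*c^2 + c*(16*d + 11) + 7*d^2 + 13*d - 20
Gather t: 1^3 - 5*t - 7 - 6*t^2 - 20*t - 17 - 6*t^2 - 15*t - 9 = -12*t^2 - 40*t - 32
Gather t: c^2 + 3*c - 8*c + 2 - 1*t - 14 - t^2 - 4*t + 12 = c^2 - 5*c - t^2 - 5*t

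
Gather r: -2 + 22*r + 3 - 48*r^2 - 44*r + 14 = -48*r^2 - 22*r + 15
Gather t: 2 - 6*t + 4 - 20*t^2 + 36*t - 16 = -20*t^2 + 30*t - 10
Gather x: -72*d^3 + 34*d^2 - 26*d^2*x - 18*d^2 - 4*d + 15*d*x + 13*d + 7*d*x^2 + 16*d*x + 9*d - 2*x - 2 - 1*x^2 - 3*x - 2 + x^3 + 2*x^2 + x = -72*d^3 + 16*d^2 + 18*d + x^3 + x^2*(7*d + 1) + x*(-26*d^2 + 31*d - 4) - 4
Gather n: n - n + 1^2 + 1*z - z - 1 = 0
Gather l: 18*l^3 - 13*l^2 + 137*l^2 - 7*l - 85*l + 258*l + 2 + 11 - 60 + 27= 18*l^3 + 124*l^2 + 166*l - 20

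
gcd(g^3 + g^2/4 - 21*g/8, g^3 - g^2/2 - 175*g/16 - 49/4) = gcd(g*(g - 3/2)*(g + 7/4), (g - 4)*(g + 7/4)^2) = g + 7/4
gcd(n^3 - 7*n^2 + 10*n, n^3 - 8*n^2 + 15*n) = n^2 - 5*n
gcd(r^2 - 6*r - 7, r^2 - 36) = 1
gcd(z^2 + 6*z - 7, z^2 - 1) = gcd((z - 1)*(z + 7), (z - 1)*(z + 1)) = z - 1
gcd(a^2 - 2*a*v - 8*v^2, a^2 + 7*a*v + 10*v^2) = a + 2*v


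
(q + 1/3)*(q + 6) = q^2 + 19*q/3 + 2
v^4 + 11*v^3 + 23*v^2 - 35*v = v*(v - 1)*(v + 5)*(v + 7)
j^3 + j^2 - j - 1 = (j - 1)*(j + 1)^2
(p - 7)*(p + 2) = p^2 - 5*p - 14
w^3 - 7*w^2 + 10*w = w*(w - 5)*(w - 2)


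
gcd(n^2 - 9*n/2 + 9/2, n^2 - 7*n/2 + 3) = n - 3/2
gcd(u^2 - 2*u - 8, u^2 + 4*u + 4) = u + 2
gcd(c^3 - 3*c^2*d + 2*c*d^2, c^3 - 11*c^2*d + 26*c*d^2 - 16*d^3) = c^2 - 3*c*d + 2*d^2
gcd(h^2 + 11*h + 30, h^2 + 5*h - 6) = h + 6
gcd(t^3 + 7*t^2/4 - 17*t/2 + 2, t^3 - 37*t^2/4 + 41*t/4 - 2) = t - 1/4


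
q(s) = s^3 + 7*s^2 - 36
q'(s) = 3*s^2 + 14*s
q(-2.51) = -7.71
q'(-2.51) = -16.24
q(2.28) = 12.24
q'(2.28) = 47.52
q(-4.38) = 14.26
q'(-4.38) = -3.77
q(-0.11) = -35.92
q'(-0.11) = -1.50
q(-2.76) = -3.70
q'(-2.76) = -15.79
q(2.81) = 41.46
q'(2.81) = 63.03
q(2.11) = 4.56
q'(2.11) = 42.90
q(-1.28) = -26.63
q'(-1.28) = -13.00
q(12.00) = 2700.00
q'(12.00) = 600.00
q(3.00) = 54.00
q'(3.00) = 69.00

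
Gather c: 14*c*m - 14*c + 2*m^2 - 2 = c*(14*m - 14) + 2*m^2 - 2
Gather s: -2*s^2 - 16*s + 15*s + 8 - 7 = -2*s^2 - s + 1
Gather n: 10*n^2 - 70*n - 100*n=10*n^2 - 170*n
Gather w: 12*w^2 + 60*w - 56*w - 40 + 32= 12*w^2 + 4*w - 8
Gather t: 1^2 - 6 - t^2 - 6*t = -t^2 - 6*t - 5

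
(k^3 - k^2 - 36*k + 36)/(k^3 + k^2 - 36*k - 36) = (k - 1)/(k + 1)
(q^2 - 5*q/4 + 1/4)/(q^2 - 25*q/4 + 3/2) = (q - 1)/(q - 6)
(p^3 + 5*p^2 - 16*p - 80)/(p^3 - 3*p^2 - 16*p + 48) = (p + 5)/(p - 3)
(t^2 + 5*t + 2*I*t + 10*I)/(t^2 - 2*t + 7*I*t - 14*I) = (t^2 + t*(5 + 2*I) + 10*I)/(t^2 + t*(-2 + 7*I) - 14*I)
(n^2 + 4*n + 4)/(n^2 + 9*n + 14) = (n + 2)/(n + 7)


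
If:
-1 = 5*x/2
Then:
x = -2/5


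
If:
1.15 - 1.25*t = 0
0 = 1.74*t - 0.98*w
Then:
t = 0.92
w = 1.63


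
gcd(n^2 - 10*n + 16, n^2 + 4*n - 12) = n - 2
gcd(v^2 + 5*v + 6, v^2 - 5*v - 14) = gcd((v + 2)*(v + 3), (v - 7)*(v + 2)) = v + 2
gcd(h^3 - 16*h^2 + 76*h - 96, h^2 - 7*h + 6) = h - 6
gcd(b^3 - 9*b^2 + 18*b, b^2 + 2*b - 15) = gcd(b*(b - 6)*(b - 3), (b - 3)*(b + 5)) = b - 3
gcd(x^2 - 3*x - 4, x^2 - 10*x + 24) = x - 4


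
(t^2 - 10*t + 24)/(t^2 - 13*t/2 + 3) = 2*(t - 4)/(2*t - 1)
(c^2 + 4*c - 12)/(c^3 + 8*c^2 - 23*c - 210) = (c - 2)/(c^2 + 2*c - 35)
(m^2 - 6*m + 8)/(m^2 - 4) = (m - 4)/(m + 2)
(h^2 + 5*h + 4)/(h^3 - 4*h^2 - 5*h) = (h + 4)/(h*(h - 5))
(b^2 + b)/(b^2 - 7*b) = (b + 1)/(b - 7)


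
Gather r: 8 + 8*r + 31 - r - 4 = 7*r + 35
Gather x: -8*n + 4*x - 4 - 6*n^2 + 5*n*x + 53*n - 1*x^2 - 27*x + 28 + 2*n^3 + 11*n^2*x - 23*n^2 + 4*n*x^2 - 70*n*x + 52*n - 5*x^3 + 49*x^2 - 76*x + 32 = 2*n^3 - 29*n^2 + 97*n - 5*x^3 + x^2*(4*n + 48) + x*(11*n^2 - 65*n - 99) + 56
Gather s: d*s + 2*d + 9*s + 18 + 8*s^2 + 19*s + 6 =2*d + 8*s^2 + s*(d + 28) + 24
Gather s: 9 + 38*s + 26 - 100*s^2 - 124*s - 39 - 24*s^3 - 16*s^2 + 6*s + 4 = -24*s^3 - 116*s^2 - 80*s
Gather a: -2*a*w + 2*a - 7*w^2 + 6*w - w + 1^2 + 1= a*(2 - 2*w) - 7*w^2 + 5*w + 2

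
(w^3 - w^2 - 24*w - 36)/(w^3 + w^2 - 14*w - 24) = (w - 6)/(w - 4)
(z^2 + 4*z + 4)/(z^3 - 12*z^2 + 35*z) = (z^2 + 4*z + 4)/(z*(z^2 - 12*z + 35))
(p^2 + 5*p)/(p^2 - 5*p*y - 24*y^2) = p*(-p - 5)/(-p^2 + 5*p*y + 24*y^2)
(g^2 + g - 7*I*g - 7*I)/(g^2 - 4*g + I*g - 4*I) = (g^2 + g*(1 - 7*I) - 7*I)/(g^2 + g*(-4 + I) - 4*I)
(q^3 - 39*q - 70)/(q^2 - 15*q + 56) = (q^2 + 7*q + 10)/(q - 8)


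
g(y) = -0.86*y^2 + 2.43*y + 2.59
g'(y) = 2.43 - 1.72*y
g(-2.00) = -5.71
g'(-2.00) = 5.87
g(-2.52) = -8.99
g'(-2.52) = 6.76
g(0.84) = 4.02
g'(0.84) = 0.99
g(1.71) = 4.23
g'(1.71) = -0.51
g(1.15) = 4.25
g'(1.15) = 0.45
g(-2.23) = -7.11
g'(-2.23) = 6.27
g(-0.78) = 0.17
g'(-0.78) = 3.77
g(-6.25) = -46.19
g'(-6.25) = 13.18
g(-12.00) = -150.41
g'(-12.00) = 23.07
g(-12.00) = -150.41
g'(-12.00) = 23.07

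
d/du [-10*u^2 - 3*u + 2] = -20*u - 3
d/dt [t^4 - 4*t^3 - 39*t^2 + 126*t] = 4*t^3 - 12*t^2 - 78*t + 126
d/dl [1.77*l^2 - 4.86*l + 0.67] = 3.54*l - 4.86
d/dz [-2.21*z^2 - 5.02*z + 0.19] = -4.42*z - 5.02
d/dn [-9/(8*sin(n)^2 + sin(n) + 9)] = 9*(16*sin(n) + 1)*cos(n)/(8*sin(n)^2 + sin(n) + 9)^2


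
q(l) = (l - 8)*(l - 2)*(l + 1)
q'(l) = (l - 8)*(l - 2) + (l - 8)*(l + 1) + (l - 2)*(l + 1)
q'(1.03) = -9.36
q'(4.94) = -9.71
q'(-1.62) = 43.03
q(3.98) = -39.64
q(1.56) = 7.25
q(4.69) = -50.66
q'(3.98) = -18.12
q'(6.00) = 6.00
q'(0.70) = -5.13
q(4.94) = -53.44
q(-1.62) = -21.59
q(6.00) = -56.00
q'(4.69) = -12.43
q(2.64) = -12.49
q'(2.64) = -20.61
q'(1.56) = -14.78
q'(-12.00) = 654.00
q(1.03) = 13.72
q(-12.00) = -3080.00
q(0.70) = 16.13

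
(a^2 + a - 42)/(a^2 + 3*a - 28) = (a - 6)/(a - 4)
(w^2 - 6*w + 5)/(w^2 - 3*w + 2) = (w - 5)/(w - 2)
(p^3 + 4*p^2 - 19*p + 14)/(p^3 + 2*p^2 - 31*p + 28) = (p - 2)/(p - 4)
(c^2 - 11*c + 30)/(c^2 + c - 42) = (c - 5)/(c + 7)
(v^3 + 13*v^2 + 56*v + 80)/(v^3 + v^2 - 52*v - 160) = (v + 4)/(v - 8)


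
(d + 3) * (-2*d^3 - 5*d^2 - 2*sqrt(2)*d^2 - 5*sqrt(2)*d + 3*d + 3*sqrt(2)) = -2*d^4 - 11*d^3 - 2*sqrt(2)*d^3 - 11*sqrt(2)*d^2 - 12*d^2 - 12*sqrt(2)*d + 9*d + 9*sqrt(2)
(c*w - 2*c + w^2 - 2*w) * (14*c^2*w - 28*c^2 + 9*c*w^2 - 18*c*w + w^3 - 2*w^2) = 14*c^3*w^2 - 56*c^3*w + 56*c^3 + 23*c^2*w^3 - 92*c^2*w^2 + 92*c^2*w + 10*c*w^4 - 40*c*w^3 + 40*c*w^2 + w^5 - 4*w^4 + 4*w^3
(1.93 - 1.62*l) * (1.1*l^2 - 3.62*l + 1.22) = -1.782*l^3 + 7.9874*l^2 - 8.963*l + 2.3546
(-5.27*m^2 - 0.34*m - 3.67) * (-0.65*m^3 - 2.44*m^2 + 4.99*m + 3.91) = 3.4255*m^5 + 13.0798*m^4 - 23.0822*m^3 - 13.3475*m^2 - 19.6427*m - 14.3497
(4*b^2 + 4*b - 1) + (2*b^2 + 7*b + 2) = 6*b^2 + 11*b + 1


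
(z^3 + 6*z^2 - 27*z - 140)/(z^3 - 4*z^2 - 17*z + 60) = (z + 7)/(z - 3)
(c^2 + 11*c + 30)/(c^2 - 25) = (c + 6)/(c - 5)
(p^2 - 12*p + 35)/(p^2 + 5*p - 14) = (p^2 - 12*p + 35)/(p^2 + 5*p - 14)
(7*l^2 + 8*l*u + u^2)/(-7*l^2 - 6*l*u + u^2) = (7*l + u)/(-7*l + u)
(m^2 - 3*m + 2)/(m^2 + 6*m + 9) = (m^2 - 3*m + 2)/(m^2 + 6*m + 9)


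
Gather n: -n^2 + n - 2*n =-n^2 - n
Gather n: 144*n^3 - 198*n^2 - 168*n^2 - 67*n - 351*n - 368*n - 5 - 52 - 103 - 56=144*n^3 - 366*n^2 - 786*n - 216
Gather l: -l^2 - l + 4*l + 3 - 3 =-l^2 + 3*l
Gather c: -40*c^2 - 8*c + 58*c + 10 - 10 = -40*c^2 + 50*c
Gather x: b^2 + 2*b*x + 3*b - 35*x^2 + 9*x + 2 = b^2 + 3*b - 35*x^2 + x*(2*b + 9) + 2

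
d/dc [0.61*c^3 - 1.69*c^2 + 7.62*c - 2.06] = 1.83*c^2 - 3.38*c + 7.62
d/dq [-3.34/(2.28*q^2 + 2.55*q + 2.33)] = (15.2304*q + 8.517)/(2.28*q^2 + 2.55*q + 2.33)^2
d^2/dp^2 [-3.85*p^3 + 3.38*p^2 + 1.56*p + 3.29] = 6.76 - 23.1*p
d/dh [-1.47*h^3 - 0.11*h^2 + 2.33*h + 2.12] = -4.41*h^2 - 0.22*h + 2.33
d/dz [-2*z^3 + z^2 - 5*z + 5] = -6*z^2 + 2*z - 5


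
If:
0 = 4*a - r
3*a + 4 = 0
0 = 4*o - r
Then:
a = -4/3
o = -4/3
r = -16/3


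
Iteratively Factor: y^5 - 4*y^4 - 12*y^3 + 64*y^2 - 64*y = (y - 2)*(y^4 - 2*y^3 - 16*y^2 + 32*y) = (y - 2)^2*(y^3 - 16*y) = (y - 2)^2*(y + 4)*(y^2 - 4*y) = y*(y - 2)^2*(y + 4)*(y - 4)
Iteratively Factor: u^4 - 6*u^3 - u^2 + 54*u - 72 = (u - 2)*(u^3 - 4*u^2 - 9*u + 36) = (u - 2)*(u + 3)*(u^2 - 7*u + 12) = (u - 4)*(u - 2)*(u + 3)*(u - 3)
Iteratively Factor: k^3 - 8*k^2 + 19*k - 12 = (k - 4)*(k^2 - 4*k + 3) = (k - 4)*(k - 1)*(k - 3)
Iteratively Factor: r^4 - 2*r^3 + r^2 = (r)*(r^3 - 2*r^2 + r) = r^2*(r^2 - 2*r + 1) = r^2*(r - 1)*(r - 1)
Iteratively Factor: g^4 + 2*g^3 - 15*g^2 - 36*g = (g + 3)*(g^3 - g^2 - 12*g) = (g + 3)^2*(g^2 - 4*g) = (g - 4)*(g + 3)^2*(g)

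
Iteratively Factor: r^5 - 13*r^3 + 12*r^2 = (r)*(r^4 - 13*r^2 + 12*r) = r*(r + 4)*(r^3 - 4*r^2 + 3*r) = r*(r - 1)*(r + 4)*(r^2 - 3*r) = r^2*(r - 1)*(r + 4)*(r - 3)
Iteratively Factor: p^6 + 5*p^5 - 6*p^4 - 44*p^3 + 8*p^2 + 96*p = (p + 2)*(p^5 + 3*p^4 - 12*p^3 - 20*p^2 + 48*p) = (p + 2)*(p + 4)*(p^4 - p^3 - 8*p^2 + 12*p) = (p - 2)*(p + 2)*(p + 4)*(p^3 + p^2 - 6*p) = (p - 2)^2*(p + 2)*(p + 4)*(p^2 + 3*p) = p*(p - 2)^2*(p + 2)*(p + 4)*(p + 3)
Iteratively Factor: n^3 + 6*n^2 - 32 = (n + 4)*(n^2 + 2*n - 8) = (n - 2)*(n + 4)*(n + 4)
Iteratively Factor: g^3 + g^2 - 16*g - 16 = (g + 1)*(g^2 - 16) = (g + 1)*(g + 4)*(g - 4)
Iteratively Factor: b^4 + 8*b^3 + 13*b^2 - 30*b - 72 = (b - 2)*(b^3 + 10*b^2 + 33*b + 36) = (b - 2)*(b + 3)*(b^2 + 7*b + 12) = (b - 2)*(b + 3)*(b + 4)*(b + 3)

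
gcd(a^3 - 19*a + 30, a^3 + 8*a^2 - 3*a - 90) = a^2 + 2*a - 15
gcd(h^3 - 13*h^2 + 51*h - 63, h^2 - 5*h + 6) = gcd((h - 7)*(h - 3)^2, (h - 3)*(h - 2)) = h - 3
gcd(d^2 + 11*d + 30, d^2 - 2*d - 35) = d + 5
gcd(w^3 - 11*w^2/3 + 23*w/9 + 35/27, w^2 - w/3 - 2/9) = w + 1/3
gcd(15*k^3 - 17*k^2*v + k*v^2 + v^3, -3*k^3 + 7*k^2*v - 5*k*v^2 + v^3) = 3*k^2 - 4*k*v + v^2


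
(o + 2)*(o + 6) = o^2 + 8*o + 12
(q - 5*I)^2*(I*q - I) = I*q^3 + 10*q^2 - I*q^2 - 10*q - 25*I*q + 25*I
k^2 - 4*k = k*(k - 4)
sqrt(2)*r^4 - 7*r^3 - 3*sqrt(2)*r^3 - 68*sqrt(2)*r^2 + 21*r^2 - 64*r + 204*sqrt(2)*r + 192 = (r - 3)*(r - 8*sqrt(2))*(r + 4*sqrt(2))*(sqrt(2)*r + 1)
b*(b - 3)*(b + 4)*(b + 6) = b^4 + 7*b^3 - 6*b^2 - 72*b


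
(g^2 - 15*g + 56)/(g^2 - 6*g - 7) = (g - 8)/(g + 1)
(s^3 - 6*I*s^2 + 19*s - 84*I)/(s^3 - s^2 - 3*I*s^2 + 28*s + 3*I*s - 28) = (s - 3*I)/(s - 1)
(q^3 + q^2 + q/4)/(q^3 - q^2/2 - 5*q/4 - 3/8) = 2*q/(2*q - 3)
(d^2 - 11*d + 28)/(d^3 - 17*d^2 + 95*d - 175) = (d - 4)/(d^2 - 10*d + 25)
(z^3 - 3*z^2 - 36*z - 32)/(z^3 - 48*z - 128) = (z + 1)/(z + 4)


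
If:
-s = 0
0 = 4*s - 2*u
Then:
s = 0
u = 0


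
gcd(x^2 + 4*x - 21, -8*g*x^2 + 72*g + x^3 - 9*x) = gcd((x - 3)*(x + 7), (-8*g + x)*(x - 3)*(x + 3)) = x - 3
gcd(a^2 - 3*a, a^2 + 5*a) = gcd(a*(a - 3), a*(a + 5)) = a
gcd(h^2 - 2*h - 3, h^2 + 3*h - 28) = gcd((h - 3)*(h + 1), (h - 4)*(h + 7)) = 1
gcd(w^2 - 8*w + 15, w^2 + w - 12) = w - 3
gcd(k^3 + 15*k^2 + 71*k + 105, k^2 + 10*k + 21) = k^2 + 10*k + 21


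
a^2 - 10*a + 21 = (a - 7)*(a - 3)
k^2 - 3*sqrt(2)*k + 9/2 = (k - 3*sqrt(2)/2)^2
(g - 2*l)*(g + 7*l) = g^2 + 5*g*l - 14*l^2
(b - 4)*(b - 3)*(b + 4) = b^3 - 3*b^2 - 16*b + 48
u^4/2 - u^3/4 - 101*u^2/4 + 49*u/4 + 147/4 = (u/2 + 1/2)*(u - 7)*(u - 3/2)*(u + 7)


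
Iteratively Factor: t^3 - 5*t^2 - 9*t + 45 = (t - 3)*(t^2 - 2*t - 15) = (t - 5)*(t - 3)*(t + 3)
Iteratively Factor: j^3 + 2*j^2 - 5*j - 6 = (j - 2)*(j^2 + 4*j + 3) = (j - 2)*(j + 1)*(j + 3)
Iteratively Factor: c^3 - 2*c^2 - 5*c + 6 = (c - 3)*(c^2 + c - 2) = (c - 3)*(c - 1)*(c + 2)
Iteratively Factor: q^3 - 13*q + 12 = (q - 3)*(q^2 + 3*q - 4) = (q - 3)*(q + 4)*(q - 1)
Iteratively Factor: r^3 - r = (r)*(r^2 - 1) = r*(r - 1)*(r + 1)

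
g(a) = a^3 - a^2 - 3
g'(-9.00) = 261.00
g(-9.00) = -813.00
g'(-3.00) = 33.00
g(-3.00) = -39.00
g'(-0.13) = 0.31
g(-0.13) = -3.02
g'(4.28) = 46.40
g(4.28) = 57.08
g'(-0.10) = 0.23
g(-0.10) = -3.01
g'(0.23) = -0.30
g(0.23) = -3.04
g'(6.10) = 99.43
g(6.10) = 186.77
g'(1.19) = 1.87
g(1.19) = -2.73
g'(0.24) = -0.31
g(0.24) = -3.04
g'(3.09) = 22.46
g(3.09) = 16.96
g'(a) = 3*a^2 - 2*a = a*(3*a - 2)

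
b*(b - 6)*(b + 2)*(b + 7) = b^4 + 3*b^3 - 40*b^2 - 84*b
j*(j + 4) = j^2 + 4*j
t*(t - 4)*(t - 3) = t^3 - 7*t^2 + 12*t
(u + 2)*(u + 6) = u^2 + 8*u + 12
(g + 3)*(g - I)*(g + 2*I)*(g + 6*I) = g^4 + 3*g^3 + 7*I*g^3 - 4*g^2 + 21*I*g^2 - 12*g + 12*I*g + 36*I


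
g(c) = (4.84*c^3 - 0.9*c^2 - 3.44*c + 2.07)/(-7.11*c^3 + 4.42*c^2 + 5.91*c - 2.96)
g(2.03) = -0.99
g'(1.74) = 0.68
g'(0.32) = -6.44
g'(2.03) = 0.33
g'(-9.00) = 0.00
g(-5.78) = -0.64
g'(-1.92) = 0.08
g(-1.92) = -0.55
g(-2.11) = -0.57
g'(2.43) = 0.16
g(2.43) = -0.90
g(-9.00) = -0.65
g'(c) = (14.52*c^2 - 1.8*c - 3.44)/(-7.11*c^3 + 4.42*c^2 + 5.91*c - 2.96) + (21.33*c^2 - 8.84*c - 5.91)*(4.84*c^3 - 0.9*c^2 - 3.44*c + 2.07)/(-7.11*c^3 + 4.42*c^2 + 5.91*c - 2.96)^2 = (14.9938*c^4 + 8.29199999999999*c^3 + 11.0597*c^2 - 12.9708*c - 2.0513)/(50.5521*c^6 - 62.8524*c^5 - 64.5038*c^4 + 94.3356*c^3 + 8.7617*c^2 - 34.9872*c + 8.7616)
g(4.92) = -0.76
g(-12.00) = -0.66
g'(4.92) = 0.02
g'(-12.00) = 0.00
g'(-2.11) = 0.06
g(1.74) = -1.13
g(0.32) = -1.22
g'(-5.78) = 0.01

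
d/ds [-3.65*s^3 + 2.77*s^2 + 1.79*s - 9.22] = -10.95*s^2 + 5.54*s + 1.79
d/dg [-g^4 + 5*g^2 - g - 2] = -4*g^3 + 10*g - 1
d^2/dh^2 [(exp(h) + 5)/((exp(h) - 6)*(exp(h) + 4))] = (exp(4*h) + 22*exp(3*h) + 114*exp(2*h) + 452*exp(h) + 336)*exp(h)/(exp(6*h) - 6*exp(5*h) - 60*exp(4*h) + 280*exp(3*h) + 1440*exp(2*h) - 3456*exp(h) - 13824)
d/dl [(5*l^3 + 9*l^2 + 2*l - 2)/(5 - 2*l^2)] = (-10*l^4 + 79*l^2 + 82*l + 10)/(4*l^4 - 20*l^2 + 25)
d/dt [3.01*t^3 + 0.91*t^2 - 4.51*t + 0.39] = 9.03*t^2 + 1.82*t - 4.51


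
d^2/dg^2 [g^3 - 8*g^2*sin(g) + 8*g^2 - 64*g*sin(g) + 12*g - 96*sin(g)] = 8*g^2*sin(g) + 64*g*sin(g) - 32*g*cos(g) + 6*g + 80*sin(g) - 128*cos(g) + 16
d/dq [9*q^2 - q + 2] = 18*q - 1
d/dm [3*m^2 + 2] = 6*m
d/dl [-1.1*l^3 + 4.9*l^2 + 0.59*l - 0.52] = -3.3*l^2 + 9.8*l + 0.59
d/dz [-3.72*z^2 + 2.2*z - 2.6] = 2.2 - 7.44*z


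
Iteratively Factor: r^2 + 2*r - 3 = (r + 3)*(r - 1)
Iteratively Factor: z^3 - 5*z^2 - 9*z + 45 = (z - 5)*(z^2 - 9) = (z - 5)*(z - 3)*(z + 3)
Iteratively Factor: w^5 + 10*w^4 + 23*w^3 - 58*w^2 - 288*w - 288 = (w + 2)*(w^4 + 8*w^3 + 7*w^2 - 72*w - 144) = (w + 2)*(w + 4)*(w^3 + 4*w^2 - 9*w - 36) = (w + 2)*(w + 4)^2*(w^2 - 9) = (w + 2)*(w + 3)*(w + 4)^2*(w - 3)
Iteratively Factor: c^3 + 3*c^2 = (c + 3)*(c^2) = c*(c + 3)*(c)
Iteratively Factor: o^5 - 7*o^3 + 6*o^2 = (o + 3)*(o^4 - 3*o^3 + 2*o^2) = (o - 2)*(o + 3)*(o^3 - o^2) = o*(o - 2)*(o + 3)*(o^2 - o) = o*(o - 2)*(o - 1)*(o + 3)*(o)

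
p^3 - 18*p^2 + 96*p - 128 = (p - 8)^2*(p - 2)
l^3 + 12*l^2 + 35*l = l*(l + 5)*(l + 7)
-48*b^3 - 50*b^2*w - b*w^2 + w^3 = (-8*b + w)*(b + w)*(6*b + w)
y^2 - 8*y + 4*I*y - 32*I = (y - 8)*(y + 4*I)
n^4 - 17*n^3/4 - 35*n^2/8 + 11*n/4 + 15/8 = (n - 5)*(n - 3/4)*(n + 1/2)*(n + 1)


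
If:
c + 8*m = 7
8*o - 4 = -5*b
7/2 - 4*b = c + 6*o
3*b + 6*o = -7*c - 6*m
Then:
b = 182/37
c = -27/37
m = 143/148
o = -381/148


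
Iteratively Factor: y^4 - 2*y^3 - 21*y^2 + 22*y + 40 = (y - 2)*(y^3 - 21*y - 20) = (y - 5)*(y - 2)*(y^2 + 5*y + 4) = (y - 5)*(y - 2)*(y + 4)*(y + 1)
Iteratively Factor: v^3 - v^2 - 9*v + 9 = (v + 3)*(v^2 - 4*v + 3) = (v - 1)*(v + 3)*(v - 3)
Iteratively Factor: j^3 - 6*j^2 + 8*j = (j)*(j^2 - 6*j + 8) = j*(j - 4)*(j - 2)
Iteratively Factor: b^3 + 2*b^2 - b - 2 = (b - 1)*(b^2 + 3*b + 2) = (b - 1)*(b + 1)*(b + 2)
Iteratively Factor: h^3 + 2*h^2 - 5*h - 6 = (h - 2)*(h^2 + 4*h + 3) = (h - 2)*(h + 3)*(h + 1)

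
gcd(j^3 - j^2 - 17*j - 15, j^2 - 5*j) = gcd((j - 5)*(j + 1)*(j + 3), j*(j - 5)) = j - 5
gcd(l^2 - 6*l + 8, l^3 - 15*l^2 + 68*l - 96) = l - 4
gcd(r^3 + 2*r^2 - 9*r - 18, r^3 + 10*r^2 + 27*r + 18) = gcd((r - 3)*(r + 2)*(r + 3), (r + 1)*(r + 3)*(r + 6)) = r + 3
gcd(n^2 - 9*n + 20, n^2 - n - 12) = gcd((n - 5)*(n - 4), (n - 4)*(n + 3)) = n - 4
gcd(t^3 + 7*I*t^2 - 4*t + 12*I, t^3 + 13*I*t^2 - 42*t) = t + 6*I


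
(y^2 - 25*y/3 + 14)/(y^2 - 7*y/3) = (y - 6)/y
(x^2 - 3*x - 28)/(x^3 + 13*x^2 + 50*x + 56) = (x - 7)/(x^2 + 9*x + 14)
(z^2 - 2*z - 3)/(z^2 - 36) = (z^2 - 2*z - 3)/(z^2 - 36)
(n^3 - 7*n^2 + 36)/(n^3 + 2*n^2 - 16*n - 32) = (n^2 - 9*n + 18)/(n^2 - 16)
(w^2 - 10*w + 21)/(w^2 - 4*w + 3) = (w - 7)/(w - 1)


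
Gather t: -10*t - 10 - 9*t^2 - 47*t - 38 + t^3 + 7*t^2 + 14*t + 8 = t^3 - 2*t^2 - 43*t - 40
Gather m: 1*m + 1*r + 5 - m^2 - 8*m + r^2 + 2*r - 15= -m^2 - 7*m + r^2 + 3*r - 10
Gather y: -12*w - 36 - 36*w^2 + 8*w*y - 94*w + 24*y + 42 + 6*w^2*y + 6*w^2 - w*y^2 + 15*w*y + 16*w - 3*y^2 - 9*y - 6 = -30*w^2 - 90*w + y^2*(-w - 3) + y*(6*w^2 + 23*w + 15)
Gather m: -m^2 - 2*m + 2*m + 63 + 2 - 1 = 64 - m^2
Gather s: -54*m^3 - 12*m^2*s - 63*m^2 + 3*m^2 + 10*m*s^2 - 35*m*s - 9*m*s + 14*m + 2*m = -54*m^3 - 60*m^2 + 10*m*s^2 + 16*m + s*(-12*m^2 - 44*m)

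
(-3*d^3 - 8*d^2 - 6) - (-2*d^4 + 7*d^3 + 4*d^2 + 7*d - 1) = 2*d^4 - 10*d^3 - 12*d^2 - 7*d - 5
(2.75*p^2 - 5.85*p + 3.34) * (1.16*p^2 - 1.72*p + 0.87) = 3.19*p^4 - 11.516*p^3 + 16.3289*p^2 - 10.8343*p + 2.9058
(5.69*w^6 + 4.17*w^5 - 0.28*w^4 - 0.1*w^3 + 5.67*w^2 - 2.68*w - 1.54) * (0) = 0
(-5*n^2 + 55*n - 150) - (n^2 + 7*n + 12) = -6*n^2 + 48*n - 162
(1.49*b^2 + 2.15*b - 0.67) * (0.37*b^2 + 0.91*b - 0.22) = 0.5513*b^4 + 2.1514*b^3 + 1.3808*b^2 - 1.0827*b + 0.1474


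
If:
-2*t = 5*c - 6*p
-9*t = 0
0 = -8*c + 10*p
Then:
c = 0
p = 0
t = 0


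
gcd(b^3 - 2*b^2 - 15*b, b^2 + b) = b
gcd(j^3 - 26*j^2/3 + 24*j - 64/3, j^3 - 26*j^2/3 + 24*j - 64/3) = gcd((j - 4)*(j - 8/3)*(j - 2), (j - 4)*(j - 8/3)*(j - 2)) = j^3 - 26*j^2/3 + 24*j - 64/3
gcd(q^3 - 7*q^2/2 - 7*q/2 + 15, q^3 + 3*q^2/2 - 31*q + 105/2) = q^2 - 11*q/2 + 15/2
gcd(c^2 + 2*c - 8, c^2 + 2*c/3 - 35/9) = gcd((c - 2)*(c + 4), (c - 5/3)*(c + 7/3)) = 1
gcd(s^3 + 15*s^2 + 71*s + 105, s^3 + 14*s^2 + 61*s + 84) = s^2 + 10*s + 21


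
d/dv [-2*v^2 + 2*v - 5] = 2 - 4*v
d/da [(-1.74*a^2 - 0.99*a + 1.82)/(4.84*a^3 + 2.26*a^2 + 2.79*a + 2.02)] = (8.4216*a^4 + 9.5832*a^3 - 29.0436*a^2 - 15.256*a - 7.0776)/(23.4256*a^6 + 21.8768*a^5 + 32.1148*a^4 + 32.1644*a^3 + 16.9145*a^2 + 11.2716*a + 4.0804)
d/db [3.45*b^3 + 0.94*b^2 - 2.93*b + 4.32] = 10.35*b^2 + 1.88*b - 2.93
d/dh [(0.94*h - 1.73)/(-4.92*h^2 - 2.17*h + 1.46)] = (4.6248*h^2 - 17.0232*h - 2.3817)/(24.2064*h^4 + 21.3528*h^3 - 9.6575*h^2 - 6.3364*h + 2.1316)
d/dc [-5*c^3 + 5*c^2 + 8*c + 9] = -15*c^2 + 10*c + 8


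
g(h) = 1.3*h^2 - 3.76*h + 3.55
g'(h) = 2.6*h - 3.76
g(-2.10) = 17.18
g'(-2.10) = -9.22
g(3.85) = 8.34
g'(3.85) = 6.25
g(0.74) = 1.48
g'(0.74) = -1.84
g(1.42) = 0.83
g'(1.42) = -0.07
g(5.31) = 20.24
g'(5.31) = 10.05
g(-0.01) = 3.59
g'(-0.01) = -3.79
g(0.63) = 1.70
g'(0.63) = -2.12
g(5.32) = 20.34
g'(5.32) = 10.07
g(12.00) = 145.63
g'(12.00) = 27.44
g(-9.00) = 142.69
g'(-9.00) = -27.16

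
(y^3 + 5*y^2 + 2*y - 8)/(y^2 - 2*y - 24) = (y^2 + y - 2)/(y - 6)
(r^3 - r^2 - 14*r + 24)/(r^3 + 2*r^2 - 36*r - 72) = (r^3 - r^2 - 14*r + 24)/(r^3 + 2*r^2 - 36*r - 72)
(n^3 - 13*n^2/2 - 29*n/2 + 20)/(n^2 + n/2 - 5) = (n^2 - 9*n + 8)/(n - 2)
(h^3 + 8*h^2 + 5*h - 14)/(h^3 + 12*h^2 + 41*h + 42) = (h - 1)/(h + 3)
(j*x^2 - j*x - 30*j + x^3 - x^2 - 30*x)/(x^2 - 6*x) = j + 5*j/x + x + 5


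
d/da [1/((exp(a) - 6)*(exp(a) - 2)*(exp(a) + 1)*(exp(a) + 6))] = (-4*exp(3*a) + 3*exp(2*a) + 76*exp(a) - 36)*exp(a)/(exp(8*a) - 2*exp(7*a) - 75*exp(6*a) + 148*exp(5*a) + 1516*exp(4*a) - 2880*exp(3*a) - 4176*exp(2*a) + 5184*exp(a) + 5184)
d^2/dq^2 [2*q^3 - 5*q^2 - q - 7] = 12*q - 10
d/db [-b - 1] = -1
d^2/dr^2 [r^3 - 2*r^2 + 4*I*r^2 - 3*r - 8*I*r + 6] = 6*r - 4 + 8*I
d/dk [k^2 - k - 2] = 2*k - 1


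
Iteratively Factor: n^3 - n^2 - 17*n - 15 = (n - 5)*(n^2 + 4*n + 3) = (n - 5)*(n + 3)*(n + 1)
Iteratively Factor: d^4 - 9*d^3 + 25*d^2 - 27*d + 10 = (d - 2)*(d^3 - 7*d^2 + 11*d - 5) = (d - 5)*(d - 2)*(d^2 - 2*d + 1) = (d - 5)*(d - 2)*(d - 1)*(d - 1)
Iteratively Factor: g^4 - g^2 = (g)*(g^3 - g) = g^2*(g^2 - 1) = g^2*(g + 1)*(g - 1)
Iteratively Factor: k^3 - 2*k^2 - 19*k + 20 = (k - 5)*(k^2 + 3*k - 4) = (k - 5)*(k - 1)*(k + 4)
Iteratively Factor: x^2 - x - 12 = (x - 4)*(x + 3)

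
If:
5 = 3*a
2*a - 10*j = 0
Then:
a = 5/3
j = 1/3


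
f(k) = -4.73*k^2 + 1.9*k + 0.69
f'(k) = 1.9 - 9.46*k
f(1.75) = -10.47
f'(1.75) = -14.66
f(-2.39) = -30.87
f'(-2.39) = 24.51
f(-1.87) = -19.40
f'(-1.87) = 19.59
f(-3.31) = -57.42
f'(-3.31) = 33.21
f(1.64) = -8.92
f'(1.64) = -13.61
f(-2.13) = -24.82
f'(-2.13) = 22.05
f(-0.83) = -4.15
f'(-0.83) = 9.75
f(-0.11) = 0.42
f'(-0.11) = 2.94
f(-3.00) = -47.58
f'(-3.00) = 30.28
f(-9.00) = -399.54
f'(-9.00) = 87.04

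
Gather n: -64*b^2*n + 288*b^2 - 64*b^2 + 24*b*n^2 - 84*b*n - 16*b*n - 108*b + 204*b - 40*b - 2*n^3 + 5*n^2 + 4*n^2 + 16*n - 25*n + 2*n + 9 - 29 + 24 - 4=224*b^2 + 56*b - 2*n^3 + n^2*(24*b + 9) + n*(-64*b^2 - 100*b - 7)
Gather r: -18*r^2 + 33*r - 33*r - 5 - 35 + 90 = 50 - 18*r^2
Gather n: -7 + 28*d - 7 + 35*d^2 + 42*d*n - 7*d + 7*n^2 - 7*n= 35*d^2 + 21*d + 7*n^2 + n*(42*d - 7) - 14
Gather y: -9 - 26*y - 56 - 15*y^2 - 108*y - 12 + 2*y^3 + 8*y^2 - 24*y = 2*y^3 - 7*y^2 - 158*y - 77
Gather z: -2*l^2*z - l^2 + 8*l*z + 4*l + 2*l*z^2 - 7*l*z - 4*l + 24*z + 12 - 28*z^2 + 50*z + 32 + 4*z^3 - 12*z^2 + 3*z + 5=-l^2 + 4*z^3 + z^2*(2*l - 40) + z*(-2*l^2 + l + 77) + 49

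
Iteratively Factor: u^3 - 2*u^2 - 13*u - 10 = (u + 2)*(u^2 - 4*u - 5) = (u - 5)*(u + 2)*(u + 1)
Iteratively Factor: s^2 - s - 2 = (s - 2)*(s + 1)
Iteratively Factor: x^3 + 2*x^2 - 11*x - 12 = (x + 1)*(x^2 + x - 12) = (x + 1)*(x + 4)*(x - 3)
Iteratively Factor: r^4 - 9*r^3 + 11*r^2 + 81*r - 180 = (r - 3)*(r^3 - 6*r^2 - 7*r + 60) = (r - 3)*(r + 3)*(r^2 - 9*r + 20) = (r - 5)*(r - 3)*(r + 3)*(r - 4)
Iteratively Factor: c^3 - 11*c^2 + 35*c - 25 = (c - 5)*(c^2 - 6*c + 5) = (c - 5)^2*(c - 1)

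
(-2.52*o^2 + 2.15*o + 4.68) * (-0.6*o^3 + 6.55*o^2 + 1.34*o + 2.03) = 1.512*o^5 - 17.796*o^4 + 7.8977*o^3 + 28.4194*o^2 + 10.6357*o + 9.5004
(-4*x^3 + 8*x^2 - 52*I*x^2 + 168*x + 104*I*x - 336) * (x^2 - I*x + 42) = -4*x^5 + 8*x^4 - 48*I*x^4 - 52*x^3 + 96*I*x^3 + 104*x^2 - 2352*I*x^2 + 7056*x + 4704*I*x - 14112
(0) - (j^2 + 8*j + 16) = -j^2 - 8*j - 16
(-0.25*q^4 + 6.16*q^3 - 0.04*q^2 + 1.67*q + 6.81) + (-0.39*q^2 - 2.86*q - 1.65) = -0.25*q^4 + 6.16*q^3 - 0.43*q^2 - 1.19*q + 5.16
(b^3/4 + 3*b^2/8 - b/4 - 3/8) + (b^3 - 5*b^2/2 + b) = 5*b^3/4 - 17*b^2/8 + 3*b/4 - 3/8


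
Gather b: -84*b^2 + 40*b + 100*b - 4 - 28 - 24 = -84*b^2 + 140*b - 56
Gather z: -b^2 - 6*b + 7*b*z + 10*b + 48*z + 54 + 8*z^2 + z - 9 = -b^2 + 4*b + 8*z^2 + z*(7*b + 49) + 45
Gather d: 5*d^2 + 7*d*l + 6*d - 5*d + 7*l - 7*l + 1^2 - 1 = 5*d^2 + d*(7*l + 1)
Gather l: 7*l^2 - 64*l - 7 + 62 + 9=7*l^2 - 64*l + 64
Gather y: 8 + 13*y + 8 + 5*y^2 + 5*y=5*y^2 + 18*y + 16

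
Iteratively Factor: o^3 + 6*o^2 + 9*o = (o)*(o^2 + 6*o + 9) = o*(o + 3)*(o + 3)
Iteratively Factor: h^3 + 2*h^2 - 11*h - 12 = (h + 4)*(h^2 - 2*h - 3) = (h - 3)*(h + 4)*(h + 1)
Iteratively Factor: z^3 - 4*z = (z + 2)*(z^2 - 2*z) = z*(z + 2)*(z - 2)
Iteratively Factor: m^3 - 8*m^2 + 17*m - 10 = (m - 1)*(m^2 - 7*m + 10) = (m - 5)*(m - 1)*(m - 2)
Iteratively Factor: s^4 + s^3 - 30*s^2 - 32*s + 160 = (s + 4)*(s^3 - 3*s^2 - 18*s + 40) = (s - 5)*(s + 4)*(s^2 + 2*s - 8) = (s - 5)*(s - 2)*(s + 4)*(s + 4)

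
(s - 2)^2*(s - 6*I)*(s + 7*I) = s^4 - 4*s^3 + I*s^3 + 46*s^2 - 4*I*s^2 - 168*s + 4*I*s + 168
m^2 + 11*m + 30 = (m + 5)*(m + 6)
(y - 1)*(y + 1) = y^2 - 1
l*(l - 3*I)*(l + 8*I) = l^3 + 5*I*l^2 + 24*l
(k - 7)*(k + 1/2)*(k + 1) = k^3 - 11*k^2/2 - 10*k - 7/2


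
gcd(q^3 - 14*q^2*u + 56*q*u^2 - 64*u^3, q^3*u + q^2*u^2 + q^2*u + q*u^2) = 1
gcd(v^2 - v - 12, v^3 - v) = 1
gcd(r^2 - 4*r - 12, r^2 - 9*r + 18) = r - 6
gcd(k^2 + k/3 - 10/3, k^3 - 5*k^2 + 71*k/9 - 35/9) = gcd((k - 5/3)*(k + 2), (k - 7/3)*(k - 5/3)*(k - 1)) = k - 5/3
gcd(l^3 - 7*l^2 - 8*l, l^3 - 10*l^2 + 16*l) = l^2 - 8*l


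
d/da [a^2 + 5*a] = 2*a + 5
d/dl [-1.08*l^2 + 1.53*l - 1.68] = 1.53 - 2.16*l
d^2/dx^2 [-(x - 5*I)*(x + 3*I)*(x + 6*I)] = -6*x - 8*I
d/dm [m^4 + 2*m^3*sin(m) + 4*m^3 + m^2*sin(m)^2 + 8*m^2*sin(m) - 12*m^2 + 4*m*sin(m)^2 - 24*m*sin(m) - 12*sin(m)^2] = 2*m^3*cos(m) + 4*m^3 + 6*m^2*sin(m) + m^2*sin(2*m) + 8*m^2*cos(m) + 12*m^2 + 2*m*sin(m)^2 + 16*m*sin(m) + 4*m*sin(2*m) - 24*m*cos(m) - 24*m + 4*sin(m)^2 - 24*sin(m) - 12*sin(2*m)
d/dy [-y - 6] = -1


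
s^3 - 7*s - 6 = (s - 3)*(s + 1)*(s + 2)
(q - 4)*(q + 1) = q^2 - 3*q - 4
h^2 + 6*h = h*(h + 6)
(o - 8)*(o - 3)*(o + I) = o^3 - 11*o^2 + I*o^2 + 24*o - 11*I*o + 24*I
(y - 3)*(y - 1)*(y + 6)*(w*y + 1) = w*y^4 + 2*w*y^3 - 21*w*y^2 + 18*w*y + y^3 + 2*y^2 - 21*y + 18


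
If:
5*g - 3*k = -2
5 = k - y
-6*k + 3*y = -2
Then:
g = -3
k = -13/3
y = -28/3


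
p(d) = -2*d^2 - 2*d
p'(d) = -4*d - 2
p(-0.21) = 0.33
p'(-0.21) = -1.16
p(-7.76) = -104.92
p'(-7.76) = 29.04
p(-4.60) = -33.12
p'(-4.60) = 16.40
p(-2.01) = -4.06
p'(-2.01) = 6.04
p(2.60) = -18.72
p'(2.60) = -12.40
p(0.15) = -0.34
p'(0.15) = -2.60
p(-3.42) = -16.55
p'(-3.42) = 11.68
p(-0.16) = 0.27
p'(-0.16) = -1.36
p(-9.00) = -144.00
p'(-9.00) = 34.00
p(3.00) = -24.00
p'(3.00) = -14.00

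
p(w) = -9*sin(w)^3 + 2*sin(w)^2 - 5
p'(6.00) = -3.10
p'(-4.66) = 1.20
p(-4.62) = -11.90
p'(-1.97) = 10.34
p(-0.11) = -4.96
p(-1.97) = 3.74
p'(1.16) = -7.60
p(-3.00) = -4.93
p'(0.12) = 0.09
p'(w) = -27*sin(w)^2*cos(w) + 4*sin(w)*cos(w)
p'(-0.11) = -0.76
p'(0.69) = -6.47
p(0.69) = -6.51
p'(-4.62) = 2.10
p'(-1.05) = -11.83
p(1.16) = -10.25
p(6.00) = -4.65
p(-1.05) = 2.38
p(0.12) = -4.99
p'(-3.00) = 1.09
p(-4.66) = -11.97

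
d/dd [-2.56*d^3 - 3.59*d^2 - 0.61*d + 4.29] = -7.68*d^2 - 7.18*d - 0.61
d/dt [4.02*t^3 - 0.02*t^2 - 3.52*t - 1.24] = 12.06*t^2 - 0.04*t - 3.52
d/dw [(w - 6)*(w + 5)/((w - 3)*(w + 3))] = (w^2 + 42*w + 9)/(w^4 - 18*w^2 + 81)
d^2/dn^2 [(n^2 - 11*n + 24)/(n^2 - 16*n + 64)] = 10/(n^3 - 24*n^2 + 192*n - 512)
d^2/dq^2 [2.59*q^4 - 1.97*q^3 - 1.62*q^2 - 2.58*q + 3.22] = 31.08*q^2 - 11.82*q - 3.24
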